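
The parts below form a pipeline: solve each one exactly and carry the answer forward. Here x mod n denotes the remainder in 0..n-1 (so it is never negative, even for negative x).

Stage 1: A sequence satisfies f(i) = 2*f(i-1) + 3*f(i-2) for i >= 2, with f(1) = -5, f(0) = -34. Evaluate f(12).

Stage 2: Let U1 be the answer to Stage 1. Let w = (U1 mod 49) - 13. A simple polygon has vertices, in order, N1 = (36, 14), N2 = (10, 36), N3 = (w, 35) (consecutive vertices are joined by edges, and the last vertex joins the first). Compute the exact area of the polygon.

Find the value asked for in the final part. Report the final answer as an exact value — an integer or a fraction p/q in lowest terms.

Stage 1: f(2) = 2*(-5) + 3*(-34) = -112; iterating: f(2)=-112, f(3)=-239, f(4)=-814, f(5)=-2345, f(6)=-7132, f(7)=-21299, f(8)=-63994, f(9)=-191885, f(10)=-575752, f(11)=-1727159, f(12)=-5181574; answer -5181574
Stage 2: U1 = -5181574; w = 16; cross terms: (36*36 - 10*14)=1156, (10*35 - 16*36)=-226, (16*14 - 36*35)=-1036; twice the area = |-106| = 106; area = 53; answer 53

53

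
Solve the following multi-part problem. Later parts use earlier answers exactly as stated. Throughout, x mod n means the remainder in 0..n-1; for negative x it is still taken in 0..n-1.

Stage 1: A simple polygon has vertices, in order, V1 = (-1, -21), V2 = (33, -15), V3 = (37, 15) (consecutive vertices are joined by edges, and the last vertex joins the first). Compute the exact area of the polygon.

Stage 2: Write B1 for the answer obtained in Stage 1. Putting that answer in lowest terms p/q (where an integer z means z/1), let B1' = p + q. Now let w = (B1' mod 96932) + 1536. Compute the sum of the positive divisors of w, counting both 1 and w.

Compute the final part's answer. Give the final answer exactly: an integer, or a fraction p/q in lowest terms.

Stage 1: cross terms: (-1*-15 - 33*-21)=708, (33*15 - 37*-15)=1050, (37*-21 - -1*15)=-762; twice the area = |996| = 996; area = 498; answer 498
Stage 2: B1 = 498; threaded value p + q = 499; w = 2035; 2035 = 5 * 11 * 37; sigma = (1 + 5) * (1 + 11) * (1 + 37) = 6 * 12 * 38 = 2736; answer 2736

2736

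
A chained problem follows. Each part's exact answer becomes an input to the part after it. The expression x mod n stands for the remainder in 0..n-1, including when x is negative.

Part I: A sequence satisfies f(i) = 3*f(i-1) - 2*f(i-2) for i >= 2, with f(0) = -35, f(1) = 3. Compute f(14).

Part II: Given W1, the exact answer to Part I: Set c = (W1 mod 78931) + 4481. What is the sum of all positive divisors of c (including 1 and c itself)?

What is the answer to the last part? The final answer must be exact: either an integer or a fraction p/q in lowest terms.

75048

Part I: f(2) = 3*(3) - 2*(-35) = 79; iterating: f(2)=79, f(3)=231, f(4)=535, f(5)=1143, f(6)=2359, f(7)=4791, f(8)=9655, f(9)=19383, f(10)=38839, f(11)=77751, f(12)=155575, f(13)=311223, f(14)=622519; answer 622519
Part II: W1 = 622519; c = 74483; 74483 = 211 * 353; sigma = (1 + 211) * (1 + 353) = 212 * 354 = 75048; answer 75048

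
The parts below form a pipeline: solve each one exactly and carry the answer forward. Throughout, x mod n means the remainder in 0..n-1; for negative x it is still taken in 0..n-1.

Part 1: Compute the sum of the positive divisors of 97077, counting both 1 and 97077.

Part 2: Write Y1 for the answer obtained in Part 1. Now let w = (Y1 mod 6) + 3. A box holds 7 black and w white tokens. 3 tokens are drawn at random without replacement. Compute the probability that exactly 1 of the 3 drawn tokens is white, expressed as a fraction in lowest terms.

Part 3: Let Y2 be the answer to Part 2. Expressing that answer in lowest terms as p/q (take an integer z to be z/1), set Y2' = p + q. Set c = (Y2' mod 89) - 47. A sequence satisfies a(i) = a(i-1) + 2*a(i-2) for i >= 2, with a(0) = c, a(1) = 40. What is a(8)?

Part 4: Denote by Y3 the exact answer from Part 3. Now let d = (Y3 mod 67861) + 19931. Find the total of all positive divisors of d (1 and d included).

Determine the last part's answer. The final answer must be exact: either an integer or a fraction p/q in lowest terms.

33176

Part 1: 97077 = 3 * 32359; sigma = (1 + 3) * (1 + 32359) = 4 * 32360 = 129440; answer 129440
Part 2: Y1 = 129440; w = 5; total draws C(12,3) = 220; favorable C(5,1)*C(7,2) = 105; P = 21/44; answer 21/44
Part 3: Y2 = 21/44; threaded value p + q = 65; c = 18; a(2) = 1*(40) + 2*(18) = 76; iterating: a(2)=76, a(3)=156, a(4)=308, a(5)=620, a(6)=1236, a(7)=2476, a(8)=4948; answer 4948
Part 4: Y3 = 4948; d = 24879; 24879 = 3 * 8293; sigma = (1 + 3) * (1 + 8293) = 4 * 8294 = 33176; answer 33176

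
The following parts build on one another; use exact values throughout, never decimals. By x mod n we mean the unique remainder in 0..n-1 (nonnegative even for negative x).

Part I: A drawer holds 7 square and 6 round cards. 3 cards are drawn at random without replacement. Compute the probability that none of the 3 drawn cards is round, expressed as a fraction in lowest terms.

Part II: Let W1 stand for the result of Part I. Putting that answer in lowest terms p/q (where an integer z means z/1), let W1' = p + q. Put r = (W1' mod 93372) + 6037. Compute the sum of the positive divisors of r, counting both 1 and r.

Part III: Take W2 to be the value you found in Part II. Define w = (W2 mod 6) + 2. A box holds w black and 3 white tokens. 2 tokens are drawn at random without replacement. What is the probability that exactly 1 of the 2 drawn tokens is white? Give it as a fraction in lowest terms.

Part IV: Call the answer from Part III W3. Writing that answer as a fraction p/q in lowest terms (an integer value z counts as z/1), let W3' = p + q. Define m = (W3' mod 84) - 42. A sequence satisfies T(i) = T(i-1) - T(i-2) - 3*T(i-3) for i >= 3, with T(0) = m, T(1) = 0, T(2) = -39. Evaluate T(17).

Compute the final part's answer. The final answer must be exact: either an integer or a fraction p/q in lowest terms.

155856

Part I: total draws C(13,3) = 286; favorable C(7,3) = 35; P = 35/286; answer 35/286
Part II: W1 = 35/286; threaded value p + q = 321; r = 6358; 6358 = 2 * 11 * 17^2; sigma = (1 + 2) * (1 + 11) * (1 + 17 + 289) = 3 * 12 * 307 = 11052; answer 11052
Part III: W2 = 11052; w = 2; total draws C(5,2) = 10; favorable C(3,1)*C(2,1) = 6; P = 3/5; answer 3/5
Part IV: W3 = 3/5; threaded value p + q = 8; m = -34; T(3) = 1*(-39) - 1*(0) - 3*(-34) = 63; iterating: T(3)=63, T(4)=102, T(5)=156, T(6)=-135, T(7)=-597, T(8)=-930, T(9)=72, T(10)=2793, T(11)=5511, T(12)=2502, T(13)=-11388, T(14)=-30423, T(15)=-26541, T(16)=38046, T(17)=155856; answer 155856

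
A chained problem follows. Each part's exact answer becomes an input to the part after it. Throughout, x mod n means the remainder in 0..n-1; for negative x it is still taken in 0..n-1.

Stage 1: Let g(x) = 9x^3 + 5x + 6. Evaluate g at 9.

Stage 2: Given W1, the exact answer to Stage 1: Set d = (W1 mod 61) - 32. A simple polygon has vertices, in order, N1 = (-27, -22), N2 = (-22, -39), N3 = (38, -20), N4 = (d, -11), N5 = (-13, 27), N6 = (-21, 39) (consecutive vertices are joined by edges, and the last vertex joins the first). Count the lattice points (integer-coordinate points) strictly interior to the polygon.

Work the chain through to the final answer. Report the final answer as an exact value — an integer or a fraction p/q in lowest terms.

1561

Stage 1: 9*(9)^3 + 5*(9)^1 + 6 = (6561) + (45) + (6) = 6612; answer 6612
Stage 2: W1 = 6612; d = -8; cross terms: (-27*-39 - -22*-22)=569, (-22*-20 - 38*-39)=1922, (38*-11 - -8*-20)=-578, (-8*27 - -13*-11)=-359, (-13*39 - -21*27)=60, (-21*-22 - -27*39)=1515; twice the area = |3129| = 3129; area = 3129/2; boundary points = 1 + 1 + 1 + 1 + 4 + 1 = 9; strictly interior points = area - boundary/2 + 1 = 1561; answer 1561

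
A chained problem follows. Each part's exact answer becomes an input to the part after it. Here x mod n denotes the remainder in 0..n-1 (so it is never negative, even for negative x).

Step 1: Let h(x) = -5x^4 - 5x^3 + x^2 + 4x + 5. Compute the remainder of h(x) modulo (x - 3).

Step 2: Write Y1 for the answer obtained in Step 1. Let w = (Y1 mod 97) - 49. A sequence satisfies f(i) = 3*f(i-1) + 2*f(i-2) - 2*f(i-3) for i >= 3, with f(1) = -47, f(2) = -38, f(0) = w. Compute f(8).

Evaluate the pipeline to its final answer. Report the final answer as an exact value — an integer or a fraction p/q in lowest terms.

Step 1: remainder = value at the root: -5*(3)^4 - 5*(3)^3 + 1*(3)^2 + 4*(3)^1 + 5 = (-405) + (-135) + (9) + (12) + (5) = -514; answer -514
Step 2: Y1 = -514; w = 19; f(3) = 3*(-38) + 2*(-47) - 2*(19) = -246; iterating: f(3)=-246, f(4)=-720, f(5)=-2576, f(6)=-8676, f(7)=-29740, f(8)=-101420; answer -101420

-101420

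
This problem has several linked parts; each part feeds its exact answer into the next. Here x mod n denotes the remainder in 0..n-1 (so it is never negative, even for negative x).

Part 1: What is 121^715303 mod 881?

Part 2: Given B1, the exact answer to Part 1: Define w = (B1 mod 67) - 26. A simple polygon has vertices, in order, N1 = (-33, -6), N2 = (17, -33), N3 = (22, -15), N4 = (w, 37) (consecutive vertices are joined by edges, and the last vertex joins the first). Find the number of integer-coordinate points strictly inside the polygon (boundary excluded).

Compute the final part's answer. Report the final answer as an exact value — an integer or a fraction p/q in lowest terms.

1960

Part 1: squarings mod 881: 121^1=121, 121^2=545, 121^4=128, 121^8=526, 121^16=42, 121^32=2, 121^64=4, 121^128=16, 121^256=256, 121^512=342, 121^1024=672, 121^2048=512, 121^4096=487, 121^8192=180, 121^16384=684, 121^32768=45, 121^65536=263, 121^131072=451, 121^262144=771, 121^524288=647; 121^715303 = 121^1 * 121^2 * 121^4 * 121^32 * 121^512 * 121^2048 * 121^8192 * 121^16384 * 121^32768 * 121^131072 * 121^524288 = 185 (mod 881); answer 185
Part 2: B1 = 185; w = 25; cross terms: (-33*-33 - 17*-6)=1191, (17*-15 - 22*-33)=471, (22*37 - 25*-15)=1189, (25*-6 - -33*37)=1071; twice the area = |3922| = 3922; area = 1961; boundary points = 1 + 1 + 1 + 1 = 4; strictly interior points = area - boundary/2 + 1 = 1960; answer 1960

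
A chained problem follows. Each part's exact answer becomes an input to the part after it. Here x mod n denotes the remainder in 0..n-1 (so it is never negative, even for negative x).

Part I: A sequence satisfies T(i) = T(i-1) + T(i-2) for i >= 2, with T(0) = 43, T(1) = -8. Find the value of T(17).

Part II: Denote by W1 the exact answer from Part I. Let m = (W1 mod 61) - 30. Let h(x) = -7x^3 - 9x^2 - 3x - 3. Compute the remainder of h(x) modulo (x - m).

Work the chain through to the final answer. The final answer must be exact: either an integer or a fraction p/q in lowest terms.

Part I: T(2) = 1*(-8) + 1*(43) = 35; iterating: T(2)=35, T(3)=27, T(4)=62, T(5)=89, T(6)=151, T(7)=240, T(8)=391, T(9)=631, T(10)=1022, T(11)=1653, T(12)=2675, T(13)=4328, T(14)=7003, T(15)=11331, T(16)=18334, T(17)=29665; answer 29665
Part II: W1 = 29665; m = -11; remainder = value at the root: -7*(-11)^3 - 9*(-11)^2 - 3*(-11)^1 - 3 = (9317) + (-1089) + (33) + (-3) = 8258; answer 8258

8258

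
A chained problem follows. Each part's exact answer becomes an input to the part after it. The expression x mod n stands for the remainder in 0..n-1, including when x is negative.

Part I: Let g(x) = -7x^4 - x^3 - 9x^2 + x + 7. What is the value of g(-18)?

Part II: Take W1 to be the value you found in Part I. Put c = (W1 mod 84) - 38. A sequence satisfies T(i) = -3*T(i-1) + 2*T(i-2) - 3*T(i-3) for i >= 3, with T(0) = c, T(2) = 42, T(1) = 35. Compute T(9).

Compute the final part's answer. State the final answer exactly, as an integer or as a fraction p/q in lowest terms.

-203590

Part I: -7*(-18)^4 - 1*(-18)^3 - 9*(-18)^2 + 1*(-18)^1 + 7 = (-734832) + (5832) + (-2916) + (-18) + (7) = -731927; answer -731927
Part II: W1 = -731927; c = 11; T(3) = -3*(42) + 2*(35) - 3*(11) = -89; iterating: T(3)=-89, T(4)=246, T(5)=-1042, T(6)=3885, T(7)=-14477, T(8)=54327, T(9)=-203590; answer -203590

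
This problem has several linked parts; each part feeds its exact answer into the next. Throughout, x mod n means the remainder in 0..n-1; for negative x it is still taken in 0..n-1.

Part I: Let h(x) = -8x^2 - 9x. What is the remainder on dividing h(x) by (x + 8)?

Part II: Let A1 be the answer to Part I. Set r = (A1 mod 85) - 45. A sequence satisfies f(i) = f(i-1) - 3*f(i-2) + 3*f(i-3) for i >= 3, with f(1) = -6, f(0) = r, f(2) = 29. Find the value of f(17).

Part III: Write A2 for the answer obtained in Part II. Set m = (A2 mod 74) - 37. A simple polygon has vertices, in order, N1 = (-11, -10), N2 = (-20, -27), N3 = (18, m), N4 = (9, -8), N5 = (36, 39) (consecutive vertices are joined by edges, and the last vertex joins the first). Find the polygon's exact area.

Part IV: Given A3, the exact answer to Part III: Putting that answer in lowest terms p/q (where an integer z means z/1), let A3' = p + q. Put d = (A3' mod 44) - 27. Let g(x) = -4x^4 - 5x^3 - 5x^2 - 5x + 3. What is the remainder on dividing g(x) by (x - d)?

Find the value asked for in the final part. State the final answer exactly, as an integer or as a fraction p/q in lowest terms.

Part I: remainder = value at the root: -8*(-8)^2 - 9*(-8)^1 = (-512) + (72) = -440; answer -440
Part II: A1 = -440; r = 25; f(3) = 1*(29) - 3*(-6) + 3*(25) = 122; iterating: f(3)=122, f(4)=17, f(5)=-262, f(6)=53, f(7)=890, f(8)=-55, f(9)=-2566, f(10)=269, f(11)=7802, f(12)=-703, f(13)=-23302, f(14)=2213, f(15)=70010, f(16)=-6535, f(17)=-209926; answer -209926
Part III: A2 = -209926; m = -25; cross terms: (-11*-27 - -20*-10)=97, (-20*-25 - 18*-27)=986, (18*-8 - 9*-25)=81, (9*39 - 36*-8)=639, (36*-10 - -11*39)=69; twice the area = |1872| = 1872; area = 936; answer 936
Part IV: A3 = 936; threaded value p + q = 937; d = -14; remainder = value at the root: -4*(-14)^4 - 5*(-14)^3 - 5*(-14)^2 - 5*(-14)^1 + 3 = (-153664) + (13720) + (-980) + (70) + (3) = -140851; answer -140851

-140851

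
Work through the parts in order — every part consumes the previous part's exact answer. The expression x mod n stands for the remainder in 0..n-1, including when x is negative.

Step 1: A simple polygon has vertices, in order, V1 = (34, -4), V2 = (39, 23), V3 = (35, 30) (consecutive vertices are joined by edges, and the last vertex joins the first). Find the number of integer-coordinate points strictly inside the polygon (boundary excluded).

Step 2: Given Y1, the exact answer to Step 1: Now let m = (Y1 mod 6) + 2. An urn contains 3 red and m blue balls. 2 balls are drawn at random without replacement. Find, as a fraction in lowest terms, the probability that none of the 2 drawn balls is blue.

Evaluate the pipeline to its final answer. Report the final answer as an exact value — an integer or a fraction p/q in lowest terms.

1/15

Step 1: cross terms: (34*23 - 39*-4)=938, (39*30 - 35*23)=365, (35*-4 - 34*30)=-1160; twice the area = |143| = 143; area = 143/2; boundary points = 1 + 1 + 1 = 3; strictly interior points = area - boundary/2 + 1 = 71; answer 71
Step 2: Y1 = 71; m = 7; total draws C(10,2) = 45; favorable C(3,2) = 3; P = 1/15; answer 1/15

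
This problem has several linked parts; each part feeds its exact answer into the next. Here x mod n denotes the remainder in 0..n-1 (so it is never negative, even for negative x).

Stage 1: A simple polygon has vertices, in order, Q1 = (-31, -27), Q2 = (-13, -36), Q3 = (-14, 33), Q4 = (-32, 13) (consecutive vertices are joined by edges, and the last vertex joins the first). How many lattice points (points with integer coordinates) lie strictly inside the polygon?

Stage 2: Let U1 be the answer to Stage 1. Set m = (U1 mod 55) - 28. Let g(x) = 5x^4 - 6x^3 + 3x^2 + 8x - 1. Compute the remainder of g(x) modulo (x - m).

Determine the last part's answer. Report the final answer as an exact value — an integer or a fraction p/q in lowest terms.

Stage 1: cross terms: (-31*-36 - -13*-27)=765, (-13*33 - -14*-36)=-933, (-14*13 - -32*33)=874, (-32*-27 - -31*13)=1267; twice the area = |1973| = 1973; area = 1973/2; boundary points = 9 + 1 + 2 + 1 = 13; strictly interior points = area - boundary/2 + 1 = 981; answer 981
Stage 2: U1 = 981; m = 18; remainder = value at the root: 5*(18)^4 - 6*(18)^3 + 3*(18)^2 + 8*(18)^1 - 1 = (524880) + (-34992) + (972) + (144) + (-1) = 491003; answer 491003

491003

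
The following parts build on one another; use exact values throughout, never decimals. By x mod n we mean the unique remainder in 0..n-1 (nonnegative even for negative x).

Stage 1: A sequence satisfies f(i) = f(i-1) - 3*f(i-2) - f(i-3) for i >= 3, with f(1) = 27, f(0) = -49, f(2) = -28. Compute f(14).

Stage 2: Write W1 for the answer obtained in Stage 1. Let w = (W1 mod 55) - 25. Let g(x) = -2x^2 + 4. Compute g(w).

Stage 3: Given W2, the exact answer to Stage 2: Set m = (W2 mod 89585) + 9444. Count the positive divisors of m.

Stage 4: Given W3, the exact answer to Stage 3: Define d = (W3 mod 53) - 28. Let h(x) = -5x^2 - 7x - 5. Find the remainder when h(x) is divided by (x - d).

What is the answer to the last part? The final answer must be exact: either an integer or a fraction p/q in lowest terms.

Stage 1: f(3) = 1*(-28) - 3*(27) - 1*(-49) = -60; iterating: f(3)=-60, f(4)=-3, f(5)=205, f(6)=274, f(7)=-338, f(8)=-1365, f(9)=-625, f(10)=3808, f(11)=7048, f(12)=-3751, f(13)=-28703, f(14)=-24498; answer -24498
Stage 2: W1 = -24498; w = 7; -2*(7)^2 + 4 = (-98) + (4) = -94; answer -94
Stage 3: W2 = -94; m = 98935; 98935 = 5 * 47 * 421; number of divisors = (1+1) * (1+1) * (1+1) = 8; answer 8
Stage 4: W3 = 8; d = -20; remainder = value at the root: -5*(-20)^2 - 7*(-20)^1 - 5 = (-2000) + (140) + (-5) = -1865; answer -1865

-1865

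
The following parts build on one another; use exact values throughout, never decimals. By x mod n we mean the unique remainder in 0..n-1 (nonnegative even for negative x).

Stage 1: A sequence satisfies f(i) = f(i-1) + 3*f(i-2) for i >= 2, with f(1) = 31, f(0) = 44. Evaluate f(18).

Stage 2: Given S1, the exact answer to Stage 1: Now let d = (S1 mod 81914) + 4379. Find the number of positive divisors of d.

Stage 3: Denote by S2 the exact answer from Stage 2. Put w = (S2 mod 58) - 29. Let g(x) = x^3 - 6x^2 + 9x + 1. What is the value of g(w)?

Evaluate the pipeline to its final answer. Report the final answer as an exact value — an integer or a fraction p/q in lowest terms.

Stage 1: f(2) = 1*(31) + 3*(44) = 163; iterating: f(2)=163, f(3)=256, f(4)=745, f(5)=1513, f(6)=3748, f(7)=8287, f(8)=19531, f(9)=44392, f(10)=102985, f(11)=236161, f(12)=545116, f(13)=1253599, f(14)=2888947, f(15)=6649744, f(16)=15316585, f(17)=35265817, f(18)=81215572; answer 81215572
Stage 2: S1 = 81215572; d = 43177; 43177 is prime, so its only divisors are 1 and 43177; count = 2; answer 2
Stage 3: S2 = 2; w = -27; 1*(-27)^3 - 6*(-27)^2 + 9*(-27)^1 + 1 = (-19683) + (-4374) + (-243) + (1) = -24299; answer -24299

-24299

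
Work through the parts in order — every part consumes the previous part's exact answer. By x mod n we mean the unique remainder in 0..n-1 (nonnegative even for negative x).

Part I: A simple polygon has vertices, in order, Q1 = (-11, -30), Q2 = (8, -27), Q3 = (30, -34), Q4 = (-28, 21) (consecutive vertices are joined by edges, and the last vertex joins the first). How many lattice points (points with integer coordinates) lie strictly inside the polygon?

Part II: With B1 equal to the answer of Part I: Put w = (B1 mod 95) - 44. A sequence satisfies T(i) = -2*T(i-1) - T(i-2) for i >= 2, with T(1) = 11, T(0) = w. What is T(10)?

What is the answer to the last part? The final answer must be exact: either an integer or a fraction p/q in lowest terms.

Part I: cross terms: (-11*-27 - 8*-30)=537, (8*-34 - 30*-27)=538, (30*21 - -28*-34)=-322, (-28*-30 - -11*21)=1071; twice the area = |1824| = 1824; area = 912; boundary points = 1 + 1 + 1 + 17 = 20; strictly interior points = area - boundary/2 + 1 = 903; answer 903
Part II: B1 = 903; w = 4; T(2) = -2*(11) - 1*(4) = -26; iterating: T(2)=-26, T(3)=41, T(4)=-56, T(5)=71, T(6)=-86, T(7)=101, T(8)=-116, T(9)=131, T(10)=-146; answer -146

-146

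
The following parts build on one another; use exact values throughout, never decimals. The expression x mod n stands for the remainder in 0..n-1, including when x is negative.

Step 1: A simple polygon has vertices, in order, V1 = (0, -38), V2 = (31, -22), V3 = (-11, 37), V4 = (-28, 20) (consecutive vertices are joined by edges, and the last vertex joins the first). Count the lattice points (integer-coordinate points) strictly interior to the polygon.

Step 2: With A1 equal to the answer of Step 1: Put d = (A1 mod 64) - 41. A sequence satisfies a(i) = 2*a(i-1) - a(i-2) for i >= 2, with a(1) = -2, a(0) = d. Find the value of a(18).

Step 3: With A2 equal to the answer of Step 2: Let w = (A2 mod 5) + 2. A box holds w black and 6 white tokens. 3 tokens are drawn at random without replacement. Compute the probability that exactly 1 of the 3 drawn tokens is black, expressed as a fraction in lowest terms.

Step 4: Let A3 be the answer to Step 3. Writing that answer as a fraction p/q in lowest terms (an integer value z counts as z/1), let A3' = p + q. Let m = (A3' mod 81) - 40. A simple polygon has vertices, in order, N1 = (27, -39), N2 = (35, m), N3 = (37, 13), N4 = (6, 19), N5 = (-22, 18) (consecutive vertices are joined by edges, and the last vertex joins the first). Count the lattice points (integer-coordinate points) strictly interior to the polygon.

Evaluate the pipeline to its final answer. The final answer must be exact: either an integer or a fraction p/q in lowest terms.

Step 1: cross terms: (0*-22 - 31*-38)=1178, (31*37 - -11*-22)=905, (-11*20 - -28*37)=816, (-28*-38 - 0*20)=1064; twice the area = |3963| = 3963; area = 3963/2; boundary points = 1 + 1 + 17 + 2 = 21; strictly interior points = area - boundary/2 + 1 = 1972; answer 1972
Step 2: A1 = 1972; d = 11; a(2) = 2*(-2) - 1*(11) = -15; iterating: a(2)=-15, a(3)=-28, a(4)=-41, a(5)=-54, a(6)=-67, a(7)=-80, a(8)=-93, a(9)=-106, a(10)=-119, a(11)=-132, a(12)=-145, a(13)=-158, a(14)=-171, a(15)=-184, a(16)=-197, a(17)=-210, a(18)=-223; answer -223
Step 3: A2 = -223; w = 4; total draws C(10,3) = 120; favorable C(4,1)*C(6,2) = 60; P = 1/2; answer 1/2
Step 4: A3 = 1/2; threaded value p + q = 3; m = -37; cross terms: (27*-37 - 35*-39)=366, (35*13 - 37*-37)=1824, (37*19 - 6*13)=625, (6*18 - -22*19)=526, (-22*-39 - 27*18)=372; twice the area = |3713| = 3713; area = 3713/2; boundary points = 2 + 2 + 1 + 1 + 1 = 7; strictly interior points = area - boundary/2 + 1 = 1854; answer 1854

1854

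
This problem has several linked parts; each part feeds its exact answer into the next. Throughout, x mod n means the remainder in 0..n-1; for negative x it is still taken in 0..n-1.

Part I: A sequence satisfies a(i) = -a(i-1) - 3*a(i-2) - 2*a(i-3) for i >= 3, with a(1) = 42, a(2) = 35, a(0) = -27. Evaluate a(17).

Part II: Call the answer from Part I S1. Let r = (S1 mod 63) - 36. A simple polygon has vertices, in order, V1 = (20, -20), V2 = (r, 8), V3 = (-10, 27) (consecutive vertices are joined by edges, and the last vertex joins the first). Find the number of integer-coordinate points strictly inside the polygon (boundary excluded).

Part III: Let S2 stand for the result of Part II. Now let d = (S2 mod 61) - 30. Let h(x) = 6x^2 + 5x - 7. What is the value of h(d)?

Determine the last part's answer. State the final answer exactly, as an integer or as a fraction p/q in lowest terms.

Part I: a(3) = -1*(35) - 3*(42) - 2*(-27) = -107; iterating: a(3)=-107, a(4)=-82, a(5)=333, a(6)=127, a(7)=-962, a(8)=-85, a(9)=2717, a(10)=-538, a(11)=-7443, a(12)=3623, a(13)=19782, a(14)=-15765, a(15)=-50827, a(16)=58558, a(17)=125453; answer 125453
Part II: S1 = 125453; r = -16; cross terms: (20*8 - -16*-20)=-160, (-16*27 - -10*8)=-352, (-10*-20 - 20*27)=-340; twice the area = |-852| = 852; area = 426; boundary points = 4 + 1 + 1 = 6; strictly interior points = area - boundary/2 + 1 = 424; answer 424
Part III: S2 = 424; d = 28; 6*(28)^2 + 5*(28)^1 - 7 = (4704) + (140) + (-7) = 4837; answer 4837

4837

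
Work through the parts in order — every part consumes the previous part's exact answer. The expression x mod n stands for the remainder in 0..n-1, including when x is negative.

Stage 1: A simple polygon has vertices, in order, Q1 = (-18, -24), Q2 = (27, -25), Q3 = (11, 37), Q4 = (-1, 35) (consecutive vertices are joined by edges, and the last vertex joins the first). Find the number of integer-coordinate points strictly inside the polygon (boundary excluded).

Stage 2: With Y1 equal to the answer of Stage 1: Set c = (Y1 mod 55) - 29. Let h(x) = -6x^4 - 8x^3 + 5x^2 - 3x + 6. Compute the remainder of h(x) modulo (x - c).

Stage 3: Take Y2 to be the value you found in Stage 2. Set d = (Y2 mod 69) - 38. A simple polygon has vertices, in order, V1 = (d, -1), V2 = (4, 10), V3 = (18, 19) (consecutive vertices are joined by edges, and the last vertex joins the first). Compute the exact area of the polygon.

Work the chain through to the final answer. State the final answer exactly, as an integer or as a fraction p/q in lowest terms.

31

Stage 1: cross terms: (-18*-25 - 27*-24)=1098, (27*37 - 11*-25)=1274, (11*35 - -1*37)=422, (-1*-24 - -18*35)=654; twice the area = |3448| = 3448; area = 1724; boundary points = 1 + 2 + 2 + 1 = 6; strictly interior points = area - boundary/2 + 1 = 1722; answer 1722
Stage 2: Y1 = 1722; c = -12; remainder = value at the root: -6*(-12)^4 - 8*(-12)^3 + 5*(-12)^2 - 3*(-12)^1 + 6 = (-124416) + (13824) + (720) + (36) + (6) = -109830; answer -109830
Stage 3: Y2 = -109830; d = -20; cross terms: (-20*10 - 4*-1)=-196, (4*19 - 18*10)=-104, (18*-1 - -20*19)=362; twice the area = |62| = 62; area = 31; answer 31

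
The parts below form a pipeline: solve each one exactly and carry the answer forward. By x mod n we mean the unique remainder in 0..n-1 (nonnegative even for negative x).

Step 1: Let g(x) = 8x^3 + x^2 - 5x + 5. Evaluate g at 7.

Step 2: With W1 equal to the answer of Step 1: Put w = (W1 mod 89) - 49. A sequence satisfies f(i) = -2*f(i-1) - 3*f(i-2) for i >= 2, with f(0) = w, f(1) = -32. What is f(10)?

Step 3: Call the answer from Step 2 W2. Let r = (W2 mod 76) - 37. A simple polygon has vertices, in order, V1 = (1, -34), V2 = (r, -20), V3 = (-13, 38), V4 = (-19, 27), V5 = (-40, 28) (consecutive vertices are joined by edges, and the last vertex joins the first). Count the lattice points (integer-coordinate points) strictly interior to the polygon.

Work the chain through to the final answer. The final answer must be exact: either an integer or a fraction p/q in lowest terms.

765

Step 1: 8*(7)^3 + 1*(7)^2 - 5*(7)^1 + 5 = (2744) + (49) + (-35) + (5) = 2763; answer 2763
Step 2: W1 = 2763; w = -45; f(2) = -2*(-32) - 3*(-45) = 199; iterating: f(2)=199, f(3)=-302, f(4)=7, f(5)=892, f(6)=-1805, f(7)=934, f(8)=3547, f(9)=-9896, f(10)=9151; answer 9151
Step 3: W2 = 9151; r = -6; cross terms: (1*-20 - -6*-34)=-224, (-6*38 - -13*-20)=-488, (-13*27 - -19*38)=371, (-19*28 - -40*27)=548, (-40*-34 - 1*28)=1332; twice the area = |1539| = 1539; area = 1539/2; boundary points = 7 + 1 + 1 + 1 + 1 = 11; strictly interior points = area - boundary/2 + 1 = 765; answer 765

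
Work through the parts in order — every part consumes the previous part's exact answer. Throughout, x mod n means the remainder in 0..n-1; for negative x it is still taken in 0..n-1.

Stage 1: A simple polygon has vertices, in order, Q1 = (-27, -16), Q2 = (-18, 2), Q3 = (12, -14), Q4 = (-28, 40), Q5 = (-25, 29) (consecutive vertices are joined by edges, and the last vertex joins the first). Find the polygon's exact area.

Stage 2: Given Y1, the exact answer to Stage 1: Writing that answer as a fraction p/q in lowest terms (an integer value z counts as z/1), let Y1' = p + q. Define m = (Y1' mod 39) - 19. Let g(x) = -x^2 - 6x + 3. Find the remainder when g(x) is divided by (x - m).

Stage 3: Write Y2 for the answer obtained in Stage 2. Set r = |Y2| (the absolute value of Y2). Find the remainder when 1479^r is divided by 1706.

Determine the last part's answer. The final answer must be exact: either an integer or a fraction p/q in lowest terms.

1213

Stage 1: cross terms: (-27*2 - -18*-16)=-342, (-18*-14 - 12*2)=228, (12*40 - -28*-14)=88, (-28*29 - -25*40)=188, (-25*-16 - -27*29)=1183; twice the area = |1345| = 1345; area = 1345/2; answer 1345/2
Stage 2: Y1 = 1345/2; threaded value p + q = 1347; m = 2; remainder = value at the root: -1*(2)^2 - 6*(2)^1 + 3 = (-4) + (-12) + (3) = -13; answer -13
Stage 3: Y2 = -13; r = 13; squarings mod 1706: 1479^1=1479, 1479^2=349, 1479^4=675, 1479^8=123; 1479^13 = 1479^1 * 1479^4 * 1479^8 = 1213 (mod 1706); answer 1213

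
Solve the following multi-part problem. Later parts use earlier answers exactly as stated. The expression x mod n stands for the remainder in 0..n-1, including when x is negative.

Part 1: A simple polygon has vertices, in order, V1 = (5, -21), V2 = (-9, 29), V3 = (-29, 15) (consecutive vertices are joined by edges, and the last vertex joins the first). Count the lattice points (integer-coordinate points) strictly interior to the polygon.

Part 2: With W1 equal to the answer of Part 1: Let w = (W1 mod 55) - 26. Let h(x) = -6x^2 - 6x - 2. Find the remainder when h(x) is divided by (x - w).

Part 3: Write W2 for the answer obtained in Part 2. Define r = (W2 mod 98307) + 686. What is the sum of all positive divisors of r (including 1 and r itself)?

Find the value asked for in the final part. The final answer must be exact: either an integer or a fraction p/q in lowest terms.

144872

Part 1: cross terms: (5*29 - -9*-21)=-44, (-9*15 - -29*29)=706, (-29*-21 - 5*15)=534; twice the area = |1196| = 1196; area = 598; boundary points = 2 + 2 + 2 = 6; strictly interior points = area - boundary/2 + 1 = 596; answer 596
Part 2: W1 = 596; w = 20; remainder = value at the root: -6*(20)^2 - 6*(20)^1 - 2 = (-2400) + (-120) + (-2) = -2522; answer -2522
Part 3: W2 = -2522; r = 96471; 96471 = 3^5 * 397; sigma = (1 + 3 + 9 + 27 + 81 + 243) * (1 + 397) = 364 * 398 = 144872; answer 144872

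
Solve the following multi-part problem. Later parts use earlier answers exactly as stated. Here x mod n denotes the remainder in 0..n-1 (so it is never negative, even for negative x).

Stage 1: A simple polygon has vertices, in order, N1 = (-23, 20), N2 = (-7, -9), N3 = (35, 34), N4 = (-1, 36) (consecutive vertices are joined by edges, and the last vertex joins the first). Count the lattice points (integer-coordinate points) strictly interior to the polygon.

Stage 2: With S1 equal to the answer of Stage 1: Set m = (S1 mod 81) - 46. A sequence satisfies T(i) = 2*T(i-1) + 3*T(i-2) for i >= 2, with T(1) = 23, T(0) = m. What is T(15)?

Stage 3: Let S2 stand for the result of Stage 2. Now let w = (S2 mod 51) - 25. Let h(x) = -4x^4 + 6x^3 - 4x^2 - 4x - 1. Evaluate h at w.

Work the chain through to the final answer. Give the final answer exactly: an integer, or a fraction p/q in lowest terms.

Stage 1: cross terms: (-23*-9 - -7*20)=347, (-7*34 - 35*-9)=77, (35*36 - -1*34)=1294, (-1*20 - -23*36)=808; twice the area = |2526| = 2526; area = 1263; boundary points = 1 + 1 + 2 + 2 = 6; strictly interior points = area - boundary/2 + 1 = 1261; answer 1261
Stage 2: S1 = 1261; m = 0; T(2) = 2*(23) + 3*(0) = 46; iterating: T(2)=46, T(3)=161, T(4)=460, T(5)=1403, T(6)=4186, T(7)=12581, T(8)=37720, T(9)=113183, T(10)=339526, T(11)=1018601, T(12)=3055780, T(13)=9167363, T(14)=27502066, T(15)=82506221; answer 82506221
Stage 3: S2 = 82506221; w = -23; -4*(-23)^4 + 6*(-23)^3 - 4*(-23)^2 - 4*(-23)^1 - 1 = (-1119364) + (-73002) + (-2116) + (92) + (-1) = -1194391; answer -1194391

-1194391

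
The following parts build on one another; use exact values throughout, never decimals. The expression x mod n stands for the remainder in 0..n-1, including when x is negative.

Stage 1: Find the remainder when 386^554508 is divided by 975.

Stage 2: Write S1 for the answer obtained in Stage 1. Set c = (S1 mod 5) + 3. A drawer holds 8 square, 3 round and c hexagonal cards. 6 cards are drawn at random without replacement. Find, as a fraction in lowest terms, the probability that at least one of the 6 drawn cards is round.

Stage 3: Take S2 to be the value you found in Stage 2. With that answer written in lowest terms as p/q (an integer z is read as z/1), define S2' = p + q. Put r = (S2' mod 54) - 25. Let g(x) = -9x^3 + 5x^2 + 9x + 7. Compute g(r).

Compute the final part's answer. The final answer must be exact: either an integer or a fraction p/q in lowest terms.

31372

Stage 1: squarings mod 975: 386^1=386, 386^2=796, 386^4=841, 386^8=406, 386^16=61, 386^32=796, 386^64=841, 386^128=406, 386^256=61, 386^512=796, 386^1024=841, 386^2048=406, 386^4096=61, 386^8192=796, 386^16384=841, 386^32768=406, 386^65536=61, 386^131072=796, 386^262144=841, 386^524288=406; 386^554508 = 386^4 * 386^8 * 386^512 * 386^1024 * 386^4096 * 386^8192 * 386^16384 * 386^524288 = 781 (mod 975); answer 781
Stage 2: S1 = 781; c = 4; total draws C(15,6) = 5005; complement C(12,6) = 924; favorable 5005 - 924 = 4081; P = 53/65; answer 53/65
Stage 3: S2 = 53/65; threaded value p + q = 118; r = -15; -9*(-15)^3 + 5*(-15)^2 + 9*(-15)^1 + 7 = (30375) + (1125) + (-135) + (7) = 31372; answer 31372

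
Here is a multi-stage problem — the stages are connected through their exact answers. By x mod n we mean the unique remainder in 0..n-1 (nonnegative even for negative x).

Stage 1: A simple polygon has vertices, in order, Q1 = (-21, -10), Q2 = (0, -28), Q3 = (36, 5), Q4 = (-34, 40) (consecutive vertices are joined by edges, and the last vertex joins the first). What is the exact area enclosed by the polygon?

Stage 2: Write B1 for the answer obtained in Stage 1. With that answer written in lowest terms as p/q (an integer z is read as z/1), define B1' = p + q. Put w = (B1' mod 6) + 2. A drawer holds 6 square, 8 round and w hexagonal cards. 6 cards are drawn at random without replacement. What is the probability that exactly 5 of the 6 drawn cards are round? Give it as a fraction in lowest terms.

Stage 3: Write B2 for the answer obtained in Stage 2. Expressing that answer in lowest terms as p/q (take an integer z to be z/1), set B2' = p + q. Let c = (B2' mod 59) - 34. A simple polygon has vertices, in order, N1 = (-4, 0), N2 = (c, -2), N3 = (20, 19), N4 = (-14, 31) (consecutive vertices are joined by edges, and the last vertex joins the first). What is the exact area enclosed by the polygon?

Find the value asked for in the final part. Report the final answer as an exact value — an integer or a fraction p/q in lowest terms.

Stage 1: cross terms: (-21*-28 - 0*-10)=588, (0*5 - 36*-28)=1008, (36*40 - -34*5)=1610, (-34*-10 - -21*40)=1180; twice the area = |4386| = 4386; area = 2193; answer 2193
Stage 2: B1 = 2193; threaded value p + q = 2194; w = 6; total draws C(20,6) = 38760; favorable C(8,5)*C(12,1) = 672; P = 28/1615; answer 28/1615
Stage 3: B2 = 28/1615; threaded value p + q = 1643; c = 16; cross terms: (-4*-2 - 16*0)=8, (16*19 - 20*-2)=344, (20*31 - -14*19)=886, (-14*0 - -4*31)=124; twice the area = |1362| = 1362; area = 681; answer 681

681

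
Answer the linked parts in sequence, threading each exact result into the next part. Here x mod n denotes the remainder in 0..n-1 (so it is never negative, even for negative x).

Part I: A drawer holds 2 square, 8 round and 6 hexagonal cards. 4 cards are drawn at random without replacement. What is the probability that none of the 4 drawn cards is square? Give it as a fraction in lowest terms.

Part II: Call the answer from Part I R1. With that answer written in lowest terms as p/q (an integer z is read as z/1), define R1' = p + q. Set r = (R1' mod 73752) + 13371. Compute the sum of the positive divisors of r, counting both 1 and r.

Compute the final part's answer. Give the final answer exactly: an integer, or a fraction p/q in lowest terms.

Part I: total draws C(16,4) = 1820; favorable C(14,4) = 1001; P = 11/20; answer 11/20
Part II: R1 = 11/20; threaded value p + q = 31; r = 13402; 13402 = 2 * 6701; sigma = (1 + 2) * (1 + 6701) = 3 * 6702 = 20106; answer 20106

20106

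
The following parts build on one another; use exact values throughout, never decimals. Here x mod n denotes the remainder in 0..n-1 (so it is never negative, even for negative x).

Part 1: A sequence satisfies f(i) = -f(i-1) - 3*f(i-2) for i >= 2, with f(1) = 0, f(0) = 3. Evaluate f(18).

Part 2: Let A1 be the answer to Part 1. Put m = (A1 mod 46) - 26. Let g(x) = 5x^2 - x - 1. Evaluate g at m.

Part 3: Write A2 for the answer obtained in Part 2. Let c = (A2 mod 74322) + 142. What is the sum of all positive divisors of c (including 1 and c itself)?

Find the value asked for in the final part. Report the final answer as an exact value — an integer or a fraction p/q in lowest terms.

Part 1: f(2) = -1*(0) - 3*(3) = -9; iterating: f(2)=-9, f(3)=9, f(4)=18, f(5)=-45, f(6)=-9, f(7)=144, f(8)=-117, f(9)=-315, f(10)=666, f(11)=279, f(12)=-2277, f(13)=1440, f(14)=5391, f(15)=-9711, f(16)=-6462, f(17)=35595, f(18)=-16209; answer -16209
Part 2: A1 = -16209; m = 3; 5*(3)^2 - 1*(3)^1 - 1 = (45) + (-3) + (-1) = 41; answer 41
Part 3: A2 = 41; c = 183; 183 = 3 * 61; sigma = (1 + 3) * (1 + 61) = 4 * 62 = 248; answer 248

248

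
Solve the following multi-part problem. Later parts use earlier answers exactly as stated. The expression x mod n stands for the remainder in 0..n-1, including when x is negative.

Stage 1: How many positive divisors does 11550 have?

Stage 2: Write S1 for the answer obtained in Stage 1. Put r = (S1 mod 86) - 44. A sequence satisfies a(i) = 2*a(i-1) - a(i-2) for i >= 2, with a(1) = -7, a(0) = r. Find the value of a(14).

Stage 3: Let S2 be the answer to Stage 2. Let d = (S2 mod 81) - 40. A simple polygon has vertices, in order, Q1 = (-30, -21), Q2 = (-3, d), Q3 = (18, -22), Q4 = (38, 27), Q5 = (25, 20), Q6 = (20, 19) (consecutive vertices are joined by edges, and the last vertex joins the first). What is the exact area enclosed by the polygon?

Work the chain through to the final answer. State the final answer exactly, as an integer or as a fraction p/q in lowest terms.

Stage 1: 11550 = 2 * 3 * 5^2 * 7 * 11; number of divisors = (1+1) * (1+1) * (2+1) * (1+1) * (1+1) = 48; answer 48
Stage 2: S1 = 48; r = 4; a(2) = 2*(-7) - 1*(4) = -18; iterating: a(2)=-18, a(3)=-29, a(4)=-40, a(5)=-51, a(6)=-62, a(7)=-73, a(8)=-84, a(9)=-95, a(10)=-106, a(11)=-117, a(12)=-128, a(13)=-139, a(14)=-150; answer -150
Stage 3: S2 = -150; d = -28; cross terms: (-30*-28 - -3*-21)=777, (-3*-22 - 18*-28)=570, (18*27 - 38*-22)=1322, (38*20 - 25*27)=85, (25*19 - 20*20)=75, (20*-21 - -30*19)=150; twice the area = |2979| = 2979; area = 2979/2; answer 2979/2

2979/2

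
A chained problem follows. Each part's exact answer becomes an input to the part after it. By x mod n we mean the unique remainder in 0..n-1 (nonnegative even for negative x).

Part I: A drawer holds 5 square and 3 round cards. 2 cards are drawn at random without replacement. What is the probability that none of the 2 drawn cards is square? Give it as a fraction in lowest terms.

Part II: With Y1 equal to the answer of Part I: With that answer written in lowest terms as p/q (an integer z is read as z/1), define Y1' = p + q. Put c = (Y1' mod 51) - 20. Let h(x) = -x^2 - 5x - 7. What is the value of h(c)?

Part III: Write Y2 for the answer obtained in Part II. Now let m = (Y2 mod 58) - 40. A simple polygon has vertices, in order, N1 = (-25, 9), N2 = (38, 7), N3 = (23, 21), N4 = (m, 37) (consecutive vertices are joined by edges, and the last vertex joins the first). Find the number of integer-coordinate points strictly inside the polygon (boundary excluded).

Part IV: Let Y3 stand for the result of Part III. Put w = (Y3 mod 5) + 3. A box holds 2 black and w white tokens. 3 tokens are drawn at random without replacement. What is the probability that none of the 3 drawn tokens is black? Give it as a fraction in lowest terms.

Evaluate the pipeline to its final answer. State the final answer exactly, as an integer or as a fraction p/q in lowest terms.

2/7

Part I: total draws C(8,2) = 28; favorable C(3,2) = 3; P = 3/28; answer 3/28
Part II: Y1 = 3/28; threaded value p + q = 31; c = 11; -1*(11)^2 - 5*(11)^1 - 7 = (-121) + (-55) + (-7) = -183; answer -183
Part III: Y2 = -183; m = 9; cross terms: (-25*7 - 38*9)=-517, (38*21 - 23*7)=637, (23*37 - 9*21)=662, (9*9 - -25*37)=1006; twice the area = |1788| = 1788; area = 894; boundary points = 1 + 1 + 2 + 2 = 6; strictly interior points = area - boundary/2 + 1 = 892; answer 892
Part IV: Y3 = 892; w = 5; total draws C(7,3) = 35; favorable C(5,3) = 10; P = 2/7; answer 2/7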